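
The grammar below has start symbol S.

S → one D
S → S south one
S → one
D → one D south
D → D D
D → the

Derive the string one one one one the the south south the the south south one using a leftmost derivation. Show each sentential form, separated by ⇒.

S ⇒ S south one   [S → S south one]
S south one ⇒ one D south one   [S → one D]
one D south one ⇒ one one D south south one   [D → one D south]
one one D south south one ⇒ one one D D south south one   [D → D D]
one one D D south south one ⇒ one one D D D south south one   [D → D D]
one one D D D south south one ⇒ one one one D south D D south south one   [D → one D south]
one one one D south D D south south one ⇒ one one one one D south south D D south south one   [D → one D south]
one one one one D south south D D south south one ⇒ one one one one D D south south D D south south one   [D → D D]
one one one one D D south south D D south south one ⇒ one one one one the D south south D D south south one   [D → the]
one one one one the D south south D D south south one ⇒ one one one one the the south south D D south south one   [D → the]
one one one one the the south south D D south south one ⇒ one one one one the the south south the D south south one   [D → the]
one one one one the the south south the D south south one ⇒ one one one one the the south south the the south south one   [D → the]

S ⇒ S south one ⇒ one D south one ⇒ one one D south south one ⇒ one one D D south south one ⇒ one one D D D south south one ⇒ one one one D south D D south south one ⇒ one one one one D south south D D south south one ⇒ one one one one D D south south D D south south one ⇒ one one one one the D south south D D south south one ⇒ one one one one the the south south D D south south one ⇒ one one one one the the south south the D south south one ⇒ one one one one the the south south the the south south one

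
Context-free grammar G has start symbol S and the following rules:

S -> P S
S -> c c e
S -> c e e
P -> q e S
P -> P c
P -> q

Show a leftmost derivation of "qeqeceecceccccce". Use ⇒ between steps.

S ⇒ PS ⇒ PcS ⇒ PccS ⇒ PcccS ⇒ qeScccS ⇒ qePScccS ⇒ qeqeSScccS ⇒ qeqeceeScccS ⇒ qeqeceeccecccS ⇒ qeqeceecceccccce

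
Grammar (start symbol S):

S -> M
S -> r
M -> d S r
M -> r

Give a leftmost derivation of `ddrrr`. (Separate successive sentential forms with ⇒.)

S ⇒ M   [S -> M]
M ⇒ dSr   [M -> d S r]
dSr ⇒ dMr   [S -> M]
dMr ⇒ ddSrr   [M -> d S r]
ddSrr ⇒ ddrrr   [S -> r]

S ⇒ M ⇒ dSr ⇒ dMr ⇒ ddSrr ⇒ ddrrr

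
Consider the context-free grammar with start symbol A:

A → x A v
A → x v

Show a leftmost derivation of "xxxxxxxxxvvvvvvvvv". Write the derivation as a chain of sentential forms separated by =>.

A => xAv   [A → x A v]
xAv => xxAvv   [A → x A v]
xxAvv => xxxAvvv   [A → x A v]
xxxAvvv => xxxxAvvvv   [A → x A v]
xxxxAvvvv => xxxxxAvvvvv   [A → x A v]
xxxxxAvvvvv => xxxxxxAvvvvvv   [A → x A v]
xxxxxxAvvvvvv => xxxxxxxAvvvvvvv   [A → x A v]
xxxxxxxAvvvvvvv => xxxxxxxxAvvvvvvvv   [A → x A v]
xxxxxxxxAvvvvvvvv => xxxxxxxxxvvvvvvvvv   [A → x v]

A => xAv => xxAvv => xxxAvvv => xxxxAvvvv => xxxxxAvvvvv => xxxxxxAvvvvvv => xxxxxxxAvvvvvvv => xxxxxxxxAvvvvvvvv => xxxxxxxxxvvvvvvvvv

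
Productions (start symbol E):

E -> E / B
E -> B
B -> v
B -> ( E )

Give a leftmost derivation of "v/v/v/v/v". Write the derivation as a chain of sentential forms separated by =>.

E => E/B   [E -> E / B]
E/B => E/B/B   [E -> E / B]
E/B/B => E/B/B/B   [E -> E / B]
E/B/B/B => E/B/B/B/B   [E -> E / B]
E/B/B/B/B => B/B/B/B/B   [E -> B]
B/B/B/B/B => v/B/B/B/B   [B -> v]
v/B/B/B/B => v/v/B/B/B   [B -> v]
v/v/B/B/B => v/v/v/B/B   [B -> v]
v/v/v/B/B => v/v/v/v/B   [B -> v]
v/v/v/v/B => v/v/v/v/v   [B -> v]

E => E/B => E/B/B => E/B/B/B => E/B/B/B/B => B/B/B/B/B => v/B/B/B/B => v/v/B/B/B => v/v/v/B/B => v/v/v/v/B => v/v/v/v/v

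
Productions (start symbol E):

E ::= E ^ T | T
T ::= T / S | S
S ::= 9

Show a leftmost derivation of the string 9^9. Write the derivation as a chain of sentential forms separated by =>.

E=>E^T=>T^T=>S^T=>9^T=>9^S=>9^9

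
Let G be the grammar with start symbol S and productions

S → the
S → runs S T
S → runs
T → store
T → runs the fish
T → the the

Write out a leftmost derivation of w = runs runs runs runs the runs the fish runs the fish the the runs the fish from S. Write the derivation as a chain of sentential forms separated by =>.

S => runs S T => runs runs S T T => runs runs runs S T T T => runs runs runs runs S T T T T => runs runs runs runs the T T T T => runs runs runs runs the runs the fish T T T => runs runs runs runs the runs the fish runs the fish T T => runs runs runs runs the runs the fish runs the fish the the T => runs runs runs runs the runs the fish runs the fish the the runs the fish

S => runs S T   [S → runs S T]
runs S T => runs runs S T T   [S → runs S T]
runs runs S T T => runs runs runs S T T T   [S → runs S T]
runs runs runs S T T T => runs runs runs runs S T T T T   [S → runs S T]
runs runs runs runs S T T T T => runs runs runs runs the T T T T   [S → the]
runs runs runs runs the T T T T => runs runs runs runs the runs the fish T T T   [T → runs the fish]
runs runs runs runs the runs the fish T T T => runs runs runs runs the runs the fish runs the fish T T   [T → runs the fish]
runs runs runs runs the runs the fish runs the fish T T => runs runs runs runs the runs the fish runs the fish the the T   [T → the the]
runs runs runs runs the runs the fish runs the fish the the T => runs runs runs runs the runs the fish runs the fish the the runs the fish   [T → runs the fish]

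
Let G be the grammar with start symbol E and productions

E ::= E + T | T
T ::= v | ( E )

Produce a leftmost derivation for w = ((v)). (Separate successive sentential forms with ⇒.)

E ⇒ T   [E ::= T]
T ⇒ (E)   [T ::= ( E )]
(E) ⇒ (T)   [E ::= T]
(T) ⇒ ((E))   [T ::= ( E )]
((E)) ⇒ ((T))   [E ::= T]
((T)) ⇒ ((v))   [T ::= v]

E ⇒ T ⇒ (E) ⇒ (T) ⇒ ((E)) ⇒ ((T)) ⇒ ((v))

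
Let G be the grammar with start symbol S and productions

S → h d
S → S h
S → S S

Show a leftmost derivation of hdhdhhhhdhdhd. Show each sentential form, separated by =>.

S => SS   [S → S S]
SS => SSS   [S → S S]
SSS => SSSS   [S → S S]
SSSS => ShSSS   [S → S h]
ShSSS => ShhSSS   [S → S h]
ShhSSS => ShhhSSS   [S → S h]
ShhhSSS => SShhhSSS   [S → S S]
SShhhSSS => hdShhhSSS   [S → h d]
hdShhhSSS => hdhdhhhSSS   [S → h d]
hdhdhhhSSS => hdhdhhhhdSS   [S → h d]
hdhdhhhhdSS => hdhdhhhhdhdS   [S → h d]
hdhdhhhhdhdS => hdhdhhhhdhdhd   [S → h d]

S => SS => SSS => SSSS => ShSSS => ShhSSS => ShhhSSS => SShhhSSS => hdShhhSSS => hdhdhhhSSS => hdhdhhhhdSS => hdhdhhhhdhdS => hdhdhhhhdhdhd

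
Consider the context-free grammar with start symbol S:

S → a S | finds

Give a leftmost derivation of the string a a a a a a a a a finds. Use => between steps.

S => a S => a a S => a a a S => a a a a S => a a a a a S => a a a a a a S => a a a a a a a S => a a a a a a a a S => a a a a a a a a a S => a a a a a a a a a finds

S => a S   [S → a S]
a S => a a S   [S → a S]
a a S => a a a S   [S → a S]
a a a S => a a a a S   [S → a S]
a a a a S => a a a a a S   [S → a S]
a a a a a S => a a a a a a S   [S → a S]
a a a a a a S => a a a a a a a S   [S → a S]
a a a a a a a S => a a a a a a a a S   [S → a S]
a a a a a a a a S => a a a a a a a a a S   [S → a S]
a a a a a a a a a S => a a a a a a a a a finds   [S → finds]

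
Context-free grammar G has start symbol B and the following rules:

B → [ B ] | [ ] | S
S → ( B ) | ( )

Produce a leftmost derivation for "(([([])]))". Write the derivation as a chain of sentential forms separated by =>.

B => S => (B) => (S) => ((B)) => (([B])) => (([S])) => (([(B)])) => (([([])]))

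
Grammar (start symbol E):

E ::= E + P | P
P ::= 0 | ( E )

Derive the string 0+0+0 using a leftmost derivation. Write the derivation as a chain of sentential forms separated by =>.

E => E+P => E+P+P => P+P+P => 0+P+P => 0+0+P => 0+0+0

E => E+P   [E ::= E + P]
E+P => E+P+P   [E ::= E + P]
E+P+P => P+P+P   [E ::= P]
P+P+P => 0+P+P   [P ::= 0]
0+P+P => 0+0+P   [P ::= 0]
0+0+P => 0+0+0   [P ::= 0]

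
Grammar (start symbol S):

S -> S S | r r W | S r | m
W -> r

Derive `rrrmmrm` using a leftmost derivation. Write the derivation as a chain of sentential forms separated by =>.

S => SS   [S -> S S]
SS => SSS   [S -> S S]
SSS => rrWSS   [S -> r r W]
rrWSS => rrrSS   [W -> r]
rrrSS => rrrSSS   [S -> S S]
rrrSSS => rrrmSS   [S -> m]
rrrmSS => rrrmSrS   [S -> S r]
rrrmSrS => rrrmmrS   [S -> m]
rrrmmrS => rrrmmrm   [S -> m]

S => SS => SSS => rrWSS => rrrSS => rrrSSS => rrrmSS => rrrmSrS => rrrmmrS => rrrmmrm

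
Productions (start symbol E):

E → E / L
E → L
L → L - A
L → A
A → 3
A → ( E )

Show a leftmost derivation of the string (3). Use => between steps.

E => L   [E → L]
L => A   [L → A]
A => (E)   [A → ( E )]
(E) => (L)   [E → L]
(L) => (A)   [L → A]
(A) => (3)   [A → 3]

E=>L=>A=>(E)=>(L)=>(A)=>(3)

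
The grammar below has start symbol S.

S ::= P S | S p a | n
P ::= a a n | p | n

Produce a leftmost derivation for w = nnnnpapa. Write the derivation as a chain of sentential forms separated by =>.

S => PS   [S ::= P S]
PS => nS   [P ::= n]
nS => nSpa   [S ::= S p a]
nSpa => nSpapa   [S ::= S p a]
nSpapa => nPSpapa   [S ::= P S]
nPSpapa => nnSpapa   [P ::= n]
nnSpapa => nnPSpapa   [S ::= P S]
nnPSpapa => nnnSpapa   [P ::= n]
nnnSpapa => nnnnpapa   [S ::= n]

S=>PS=>nS=>nSpa=>nSpapa=>nPSpapa=>nnSpapa=>nnPSpapa=>nnnSpapa=>nnnnpapa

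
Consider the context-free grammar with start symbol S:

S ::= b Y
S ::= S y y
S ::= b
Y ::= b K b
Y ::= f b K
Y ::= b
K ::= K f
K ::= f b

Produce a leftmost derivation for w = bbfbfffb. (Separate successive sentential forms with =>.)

S => bY => bbKb => bbKfb => bbKffb => bbKfffb => bbfbfffb

S => bY   [S ::= b Y]
bY => bbKb   [Y ::= b K b]
bbKb => bbKfb   [K ::= K f]
bbKfb => bbKffb   [K ::= K f]
bbKffb => bbKfffb   [K ::= K f]
bbKfffb => bbfbfffb   [K ::= f b]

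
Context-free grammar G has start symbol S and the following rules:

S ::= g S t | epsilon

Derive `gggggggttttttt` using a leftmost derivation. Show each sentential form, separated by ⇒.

S ⇒ gSt   [S ::= g S t]
gSt ⇒ ggStt   [S ::= g S t]
ggStt ⇒ gggSttt   [S ::= g S t]
gggSttt ⇒ ggggStttt   [S ::= g S t]
ggggStttt ⇒ gggggSttttt   [S ::= g S t]
gggggSttttt ⇒ ggggggStttttt   [S ::= g S t]
ggggggStttttt ⇒ gggggggSttttttt   [S ::= g S t]
gggggggSttttttt ⇒ gggggggttttttt   [S ::= epsilon]

S⇒gSt⇒ggStt⇒gggSttt⇒ggggStttt⇒gggggSttttt⇒ggggggStttttt⇒gggggggSttttttt⇒gggggggttttttt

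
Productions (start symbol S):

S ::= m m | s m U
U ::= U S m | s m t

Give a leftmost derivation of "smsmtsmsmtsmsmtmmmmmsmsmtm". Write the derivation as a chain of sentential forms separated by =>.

S => smU   [S ::= s m U]
smU => smUSm   [U ::= U S m]
smUSm => smUSmSm   [U ::= U S m]
smUSmSm => smUSmSmSm   [U ::= U S m]
smUSmSmSm => smsmtSmSmSm   [U ::= s m t]
smsmtSmSmSm => smsmtsmUmSmSm   [S ::= s m U]
smsmtsmUmSmSm => smsmtsmUSmmSmSm   [U ::= U S m]
smsmtsmUSmmSmSm => smsmtsmsmtSmmSmSm   [U ::= s m t]
smsmtsmsmtSmmSmSm => smsmtsmsmtsmUmmSmSm   [S ::= s m U]
smsmtsmsmtsmUmmSmSm => smsmtsmsmtsmsmtmmSmSm   [U ::= s m t]
smsmtsmsmtsmsmtmmSmSm => smsmtsmsmtsmsmtmmmmmSm   [S ::= m m]
smsmtsmsmtsmsmtmmmmmSm => smsmtsmsmtsmsmtmmmmmsmUm   [S ::= s m U]
smsmtsmsmtsmsmtmmmmmsmUm => smsmtsmsmtsmsmtmmmmmsmsmtm   [U ::= s m t]

S=>smU=>smUSm=>smUSmSm=>smUSmSmSm=>smsmtSmSmSm=>smsmtsmUmSmSm=>smsmtsmUSmmSmSm=>smsmtsmsmtSmmSmSm=>smsmtsmsmtsmUmmSmSm=>smsmtsmsmtsmsmtmmSmSm=>smsmtsmsmtsmsmtmmmmmSm=>smsmtsmsmtsmsmtmmmmmsmUm=>smsmtsmsmtsmsmtmmmmmsmsmtm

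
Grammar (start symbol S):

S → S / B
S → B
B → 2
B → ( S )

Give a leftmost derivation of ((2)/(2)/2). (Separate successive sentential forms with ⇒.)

S ⇒ B ⇒ (S) ⇒ (S/B) ⇒ (S/B/B) ⇒ (B/B/B) ⇒ ((S)/B/B) ⇒ ((B)/B/B) ⇒ ((2)/B/B) ⇒ ((2)/(S)/B) ⇒ ((2)/(B)/B) ⇒ ((2)/(2)/B) ⇒ ((2)/(2)/2)

S ⇒ B   [S → B]
B ⇒ (S)   [B → ( S )]
(S) ⇒ (S/B)   [S → S / B]
(S/B) ⇒ (S/B/B)   [S → S / B]
(S/B/B) ⇒ (B/B/B)   [S → B]
(B/B/B) ⇒ ((S)/B/B)   [B → ( S )]
((S)/B/B) ⇒ ((B)/B/B)   [S → B]
((B)/B/B) ⇒ ((2)/B/B)   [B → 2]
((2)/B/B) ⇒ ((2)/(S)/B)   [B → ( S )]
((2)/(S)/B) ⇒ ((2)/(B)/B)   [S → B]
((2)/(B)/B) ⇒ ((2)/(2)/B)   [B → 2]
((2)/(2)/B) ⇒ ((2)/(2)/2)   [B → 2]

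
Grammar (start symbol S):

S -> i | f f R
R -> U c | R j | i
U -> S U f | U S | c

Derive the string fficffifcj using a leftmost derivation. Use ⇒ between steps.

S ⇒ ffR ⇒ ffRj ⇒ ffUcj ⇒ ffSUfcj ⇒ ffiUfcj ⇒ ffiUSfcj ⇒ fficSfcj ⇒ fficffRfcj ⇒ fficffifcj

S ⇒ ffR   [S -> f f R]
ffR ⇒ ffRj   [R -> R j]
ffRj ⇒ ffUcj   [R -> U c]
ffUcj ⇒ ffSUfcj   [U -> S U f]
ffSUfcj ⇒ ffiUfcj   [S -> i]
ffiUfcj ⇒ ffiUSfcj   [U -> U S]
ffiUSfcj ⇒ fficSfcj   [U -> c]
fficSfcj ⇒ fficffRfcj   [S -> f f R]
fficffRfcj ⇒ fficffifcj   [R -> i]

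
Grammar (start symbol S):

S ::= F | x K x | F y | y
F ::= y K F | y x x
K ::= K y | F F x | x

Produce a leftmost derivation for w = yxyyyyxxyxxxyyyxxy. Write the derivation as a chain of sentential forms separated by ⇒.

S⇒Fy⇒yKFy⇒yKyFy⇒yKyyFy⇒yxyyFy⇒yxyyyKFy⇒yxyyyKyFy⇒yxyyyKyyFy⇒yxyyyFFxyyFy⇒yxyyyyxxFxyyFy⇒yxyyyyxxyxxxyyFy⇒yxyyyyxxyxxxyyyxxy

S ⇒ Fy   [S ::= F y]
Fy ⇒ yKFy   [F ::= y K F]
yKFy ⇒ yKyFy   [K ::= K y]
yKyFy ⇒ yKyyFy   [K ::= K y]
yKyyFy ⇒ yxyyFy   [K ::= x]
yxyyFy ⇒ yxyyyKFy   [F ::= y K F]
yxyyyKFy ⇒ yxyyyKyFy   [K ::= K y]
yxyyyKyFy ⇒ yxyyyKyyFy   [K ::= K y]
yxyyyKyyFy ⇒ yxyyyFFxyyFy   [K ::= F F x]
yxyyyFFxyyFy ⇒ yxyyyyxxFxyyFy   [F ::= y x x]
yxyyyyxxFxyyFy ⇒ yxyyyyxxyxxxyyFy   [F ::= y x x]
yxyyyyxxyxxxyyFy ⇒ yxyyyyxxyxxxyyyxxy   [F ::= y x x]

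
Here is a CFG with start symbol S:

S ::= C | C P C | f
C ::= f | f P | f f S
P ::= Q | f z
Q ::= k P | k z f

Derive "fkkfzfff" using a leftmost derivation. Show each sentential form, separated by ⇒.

S⇒CPC⇒fPC⇒fQC⇒fkPC⇒fkQC⇒fkkPC⇒fkkfzC⇒fkkfzffS⇒fkkfzfff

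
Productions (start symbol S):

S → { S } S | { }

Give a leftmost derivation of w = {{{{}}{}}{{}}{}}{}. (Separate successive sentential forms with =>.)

S=>{S}S=>{{S}S}S=>{{{S}S}S}S=>{{{{}}S}S}S=>{{{{}}{}}S}S=>{{{{}}{}}{S}S}S=>{{{{}}{}}{{}}S}S=>{{{{}}{}}{{}}{}}S=>{{{{}}{}}{{}}{}}{}

S => {S}S   [S → { S } S]
{S}S => {{S}S}S   [S → { S } S]
{{S}S}S => {{{S}S}S}S   [S → { S } S]
{{{S}S}S}S => {{{{}}S}S}S   [S → { }]
{{{{}}S}S}S => {{{{}}{}}S}S   [S → { }]
{{{{}}{}}S}S => {{{{}}{}}{S}S}S   [S → { S } S]
{{{{}}{}}{S}S}S => {{{{}}{}}{{}}S}S   [S → { }]
{{{{}}{}}{{}}S}S => {{{{}}{}}{{}}{}}S   [S → { }]
{{{{}}{}}{{}}{}}S => {{{{}}{}}{{}}{}}{}   [S → { }]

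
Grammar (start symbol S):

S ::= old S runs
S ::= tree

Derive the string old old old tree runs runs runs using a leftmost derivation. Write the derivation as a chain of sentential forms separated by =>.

S => old S runs => old old S runs runs => old old old S runs runs runs => old old old tree runs runs runs

S => old S runs   [S ::= old S runs]
old S runs => old old S runs runs   [S ::= old S runs]
old old S runs runs => old old old S runs runs runs   [S ::= old S runs]
old old old S runs runs runs => old old old tree runs runs runs   [S ::= tree]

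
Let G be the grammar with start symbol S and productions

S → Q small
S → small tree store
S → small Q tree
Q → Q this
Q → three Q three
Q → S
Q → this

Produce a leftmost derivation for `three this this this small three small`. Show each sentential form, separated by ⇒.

S ⇒ Q small ⇒ three Q three small ⇒ three S three small ⇒ three Q small three small ⇒ three Q this small three small ⇒ three Q this this small three small ⇒ three this this this small three small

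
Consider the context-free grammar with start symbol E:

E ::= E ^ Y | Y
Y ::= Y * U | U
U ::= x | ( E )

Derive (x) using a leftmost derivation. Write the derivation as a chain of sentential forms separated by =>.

E => Y   [E ::= Y]
Y => U   [Y ::= U]
U => (E)   [U ::= ( E )]
(E) => (Y)   [E ::= Y]
(Y) => (U)   [Y ::= U]
(U) => (x)   [U ::= x]

E=>Y=>U=>(E)=>(Y)=>(U)=>(x)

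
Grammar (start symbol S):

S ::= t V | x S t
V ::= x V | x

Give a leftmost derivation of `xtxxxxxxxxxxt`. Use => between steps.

S=>xSt=>xtVt=>xtxVt=>xtxxVt=>xtxxxVt=>xtxxxxVt=>xtxxxxxVt=>xtxxxxxxVt=>xtxxxxxxxVt=>xtxxxxxxxxVt=>xtxxxxxxxxxVt=>xtxxxxxxxxxxt

S => xSt   [S ::= x S t]
xSt => xtVt   [S ::= t V]
xtVt => xtxVt   [V ::= x V]
xtxVt => xtxxVt   [V ::= x V]
xtxxVt => xtxxxVt   [V ::= x V]
xtxxxVt => xtxxxxVt   [V ::= x V]
xtxxxxVt => xtxxxxxVt   [V ::= x V]
xtxxxxxVt => xtxxxxxxVt   [V ::= x V]
xtxxxxxxVt => xtxxxxxxxVt   [V ::= x V]
xtxxxxxxxVt => xtxxxxxxxxVt   [V ::= x V]
xtxxxxxxxxVt => xtxxxxxxxxxVt   [V ::= x V]
xtxxxxxxxxxVt => xtxxxxxxxxxxt   [V ::= x]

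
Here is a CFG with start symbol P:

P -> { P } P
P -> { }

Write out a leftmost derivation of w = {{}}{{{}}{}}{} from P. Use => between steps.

P => {P}P   [P -> { P } P]
{P}P => {{}}P   [P -> { }]
{{}}P => {{}}{P}P   [P -> { P } P]
{{}}{P}P => {{}}{{P}P}P   [P -> { P } P]
{{}}{{P}P}P => {{}}{{{}}P}P   [P -> { }]
{{}}{{{}}P}P => {{}}{{{}}{}}P   [P -> { }]
{{}}{{{}}{}}P => {{}}{{{}}{}}{}   [P -> { }]

P=>{P}P=>{{}}P=>{{}}{P}P=>{{}}{{P}P}P=>{{}}{{{}}P}P=>{{}}{{{}}{}}P=>{{}}{{{}}{}}{}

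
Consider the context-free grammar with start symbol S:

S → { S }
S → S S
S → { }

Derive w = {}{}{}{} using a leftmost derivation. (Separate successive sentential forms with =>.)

S => SS   [S → S S]
SS => SSS   [S → S S]
SSS => SSSS   [S → S S]
SSSS => {}SSS   [S → { }]
{}SSS => {}{}SS   [S → { }]
{}{}SS => {}{}{}S   [S → { }]
{}{}{}S => {}{}{}{}   [S → { }]

S => SS => SSS => SSSS => {}SSS => {}{}SS => {}{}{}S => {}{}{}{}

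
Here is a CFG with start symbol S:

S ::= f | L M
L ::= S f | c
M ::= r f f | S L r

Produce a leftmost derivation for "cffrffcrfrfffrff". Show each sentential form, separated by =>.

S => LM   [S ::= L M]
LM => SfM   [L ::= S f]
SfM => LMfM   [S ::= L M]
LMfM => SfMfM   [L ::= S f]
SfMfM => LMfMfM   [S ::= L M]
LMfMfM => cMfMfM   [L ::= c]
cMfMfM => cSLrfMfM   [M ::= S L r]
cSLrfMfM => cLMLrfMfM   [S ::= L M]
cLMLrfMfM => cSfMLrfMfM   [L ::= S f]
cSfMLrfMfM => cffMLrfMfM   [S ::= f]
cffMLrfMfM => cffrffLrfMfM   [M ::= r f f]
cffrffLrfMfM => cffrffcrfMfM   [L ::= c]
cffrffcrfMfM => cffrffcrfrfffM   [M ::= r f f]
cffrffcrfrfffM => cffrffcrfrfffrff   [M ::= r f f]

S => LM => SfM => LMfM => SfMfM => LMfMfM => cMfMfM => cSLrfMfM => cLMLrfMfM => cSfMLrfMfM => cffMLrfMfM => cffrffLrfMfM => cffrffcrfMfM => cffrffcrfrfffM => cffrffcrfrfffrff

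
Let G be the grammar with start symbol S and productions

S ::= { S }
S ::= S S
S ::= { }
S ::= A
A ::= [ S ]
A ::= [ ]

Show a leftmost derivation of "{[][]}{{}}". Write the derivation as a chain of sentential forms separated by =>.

S => SS   [S ::= S S]
SS => {S}S   [S ::= { S }]
{S}S => {SS}S   [S ::= S S]
{SS}S => {AS}S   [S ::= A]
{AS}S => {[]S}S   [A ::= [ ]]
{[]S}S => {[]A}S   [S ::= A]
{[]A}S => {[][]}S   [A ::= [ ]]
{[][]}S => {[][]}{S}   [S ::= { S }]
{[][]}{S} => {[][]}{{}}   [S ::= { }]

S=>SS=>{S}S=>{SS}S=>{AS}S=>{[]S}S=>{[]A}S=>{[][]}S=>{[][]}{S}=>{[][]}{{}}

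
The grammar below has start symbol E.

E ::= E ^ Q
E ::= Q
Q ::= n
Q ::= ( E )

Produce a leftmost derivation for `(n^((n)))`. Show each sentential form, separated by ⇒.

E ⇒ Q   [E ::= Q]
Q ⇒ (E)   [Q ::= ( E )]
(E) ⇒ (E^Q)   [E ::= E ^ Q]
(E^Q) ⇒ (Q^Q)   [E ::= Q]
(Q^Q) ⇒ (n^Q)   [Q ::= n]
(n^Q) ⇒ (n^(E))   [Q ::= ( E )]
(n^(E)) ⇒ (n^(Q))   [E ::= Q]
(n^(Q)) ⇒ (n^((E)))   [Q ::= ( E )]
(n^((E))) ⇒ (n^((Q)))   [E ::= Q]
(n^((Q))) ⇒ (n^((n)))   [Q ::= n]

E⇒Q⇒(E)⇒(E^Q)⇒(Q^Q)⇒(n^Q)⇒(n^(E))⇒(n^(Q))⇒(n^((E)))⇒(n^((Q)))⇒(n^((n)))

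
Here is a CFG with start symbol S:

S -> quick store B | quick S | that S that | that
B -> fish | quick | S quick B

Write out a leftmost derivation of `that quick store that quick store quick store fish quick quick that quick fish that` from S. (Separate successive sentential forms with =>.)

S => that S that => that quick store B that => that quick store S quick B that => that quick store that S that quick B that => that quick store that quick store B that quick B that => that quick store that quick store S quick B that quick B that => that quick store that quick store quick store B quick B that quick B that => that quick store that quick store quick store fish quick B that quick B that => that quick store that quick store quick store fish quick quick that quick B that => that quick store that quick store quick store fish quick quick that quick fish that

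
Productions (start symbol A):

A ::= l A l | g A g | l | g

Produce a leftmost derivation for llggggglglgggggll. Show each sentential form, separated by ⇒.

A ⇒ lAl   [A ::= l A l]
lAl ⇒ llAll   [A ::= l A l]
llAll ⇒ llgAgll   [A ::= g A g]
llgAgll ⇒ llggAggll   [A ::= g A g]
llggAggll ⇒ llgggAgggll   [A ::= g A g]
llgggAgggll ⇒ llggggAggggll   [A ::= g A g]
llggggAggggll ⇒ llgggggAgggggll   [A ::= g A g]
llgggggAgggggll ⇒ llggggglAlgggggll   [A ::= l A l]
llggggglAlgggggll ⇒ llggggglglgggggll   [A ::= g]

A⇒lAl⇒llAll⇒llgAgll⇒llggAggll⇒llgggAgggll⇒llggggAggggll⇒llgggggAgggggll⇒llggggglAlgggggll⇒llggggglglgggggll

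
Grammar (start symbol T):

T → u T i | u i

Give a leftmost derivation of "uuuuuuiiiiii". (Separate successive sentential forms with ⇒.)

T ⇒ uTi ⇒ uuTii ⇒ uuuTiii ⇒ uuuuTiiii ⇒ uuuuuTiiiii ⇒ uuuuuuiiiiii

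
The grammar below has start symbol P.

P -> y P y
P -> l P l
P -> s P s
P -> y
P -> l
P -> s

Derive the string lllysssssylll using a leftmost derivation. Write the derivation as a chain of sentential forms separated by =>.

P => lPl   [P -> l P l]
lPl => llPll   [P -> l P l]
llPll => lllPlll   [P -> l P l]
lllPlll => lllyPylll   [P -> y P y]
lllyPylll => lllysPsylll   [P -> s P s]
lllysPsylll => lllyssPssylll   [P -> s P s]
lllyssPssylll => lllysssssylll   [P -> s]

P=>lPl=>llPll=>lllPlll=>lllyPylll=>lllysPsylll=>lllyssPssylll=>lllysssssylll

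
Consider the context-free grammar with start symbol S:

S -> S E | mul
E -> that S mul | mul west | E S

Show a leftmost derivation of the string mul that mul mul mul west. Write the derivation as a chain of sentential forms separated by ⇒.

S ⇒ S E ⇒ S E E ⇒ mul E E ⇒ mul that S mul E ⇒ mul that mul mul E ⇒ mul that mul mul mul west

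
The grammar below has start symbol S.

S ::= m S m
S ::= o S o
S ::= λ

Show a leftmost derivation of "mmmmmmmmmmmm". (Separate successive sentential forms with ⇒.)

S ⇒ mSm   [S ::= m S m]
mSm ⇒ mmSmm   [S ::= m S m]
mmSmm ⇒ mmmSmmm   [S ::= m S m]
mmmSmmm ⇒ mmmmSmmmm   [S ::= m S m]
mmmmSmmmm ⇒ mmmmmSmmmmm   [S ::= m S m]
mmmmmSmmmmm ⇒ mmmmmmSmmmmmm   [S ::= m S m]
mmmmmmSmmmmmm ⇒ mmmmmmmmmmmm   [S ::= λ]

S ⇒ mSm ⇒ mmSmm ⇒ mmmSmmm ⇒ mmmmSmmmm ⇒ mmmmmSmmmmm ⇒ mmmmmmSmmmmmm ⇒ mmmmmmmmmmmm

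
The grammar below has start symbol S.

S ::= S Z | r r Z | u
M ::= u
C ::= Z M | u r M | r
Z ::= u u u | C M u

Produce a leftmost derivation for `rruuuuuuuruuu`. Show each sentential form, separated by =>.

S=>SZ=>rrZZ=>rrCMuZ=>rrZMMuZ=>rruuuMMuZ=>rruuuuMuZ=>rruuuuuuZ=>rruuuuuuCMu=>rruuuuuuurMMu=>rruuuuuuuruMu=>rruuuuuuuruuu

S => SZ   [S ::= S Z]
SZ => rrZZ   [S ::= r r Z]
rrZZ => rrCMuZ   [Z ::= C M u]
rrCMuZ => rrZMMuZ   [C ::= Z M]
rrZMMuZ => rruuuMMuZ   [Z ::= u u u]
rruuuMMuZ => rruuuuMuZ   [M ::= u]
rruuuuMuZ => rruuuuuuZ   [M ::= u]
rruuuuuuZ => rruuuuuuCMu   [Z ::= C M u]
rruuuuuuCMu => rruuuuuuurMMu   [C ::= u r M]
rruuuuuuurMMu => rruuuuuuuruMu   [M ::= u]
rruuuuuuuruMu => rruuuuuuuruuu   [M ::= u]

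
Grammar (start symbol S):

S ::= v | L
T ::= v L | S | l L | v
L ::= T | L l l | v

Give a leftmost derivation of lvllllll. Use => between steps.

S => L => Lll => Lllll => Tllll => lLllll => lLllllll => lvllllll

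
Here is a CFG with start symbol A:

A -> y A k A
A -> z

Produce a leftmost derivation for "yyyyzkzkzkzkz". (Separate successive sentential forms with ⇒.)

A ⇒ yAkA   [A -> y A k A]
yAkA ⇒ yyAkAkA   [A -> y A k A]
yyAkAkA ⇒ yyyAkAkAkA   [A -> y A k A]
yyyAkAkAkA ⇒ yyyyAkAkAkAkA   [A -> y A k A]
yyyyAkAkAkAkA ⇒ yyyyzkAkAkAkA   [A -> z]
yyyyzkAkAkAkA ⇒ yyyyzkzkAkAkA   [A -> z]
yyyyzkzkAkAkA ⇒ yyyyzkzkzkAkA   [A -> z]
yyyyzkzkzkAkA ⇒ yyyyzkzkzkzkA   [A -> z]
yyyyzkzkzkzkA ⇒ yyyyzkzkzkzkz   [A -> z]

A⇒yAkA⇒yyAkAkA⇒yyyAkAkAkA⇒yyyyAkAkAkAkA⇒yyyyzkAkAkAkA⇒yyyyzkzkAkAkA⇒yyyyzkzkzkAkA⇒yyyyzkzkzkzkA⇒yyyyzkzkzkzkz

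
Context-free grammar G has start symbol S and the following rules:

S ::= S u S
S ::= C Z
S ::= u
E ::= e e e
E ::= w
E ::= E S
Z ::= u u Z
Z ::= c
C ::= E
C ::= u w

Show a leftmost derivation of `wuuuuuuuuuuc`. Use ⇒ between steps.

S ⇒ CZ   [S ::= C Z]
CZ ⇒ EZ   [C ::= E]
EZ ⇒ wZ   [E ::= w]
wZ ⇒ wuuZ   [Z ::= u u Z]
wuuZ ⇒ wuuuuZ   [Z ::= u u Z]
wuuuuZ ⇒ wuuuuuuZ   [Z ::= u u Z]
wuuuuuuZ ⇒ wuuuuuuuuZ   [Z ::= u u Z]
wuuuuuuuuZ ⇒ wuuuuuuuuuuZ   [Z ::= u u Z]
wuuuuuuuuuuZ ⇒ wuuuuuuuuuuc   [Z ::= c]

S ⇒ CZ ⇒ EZ ⇒ wZ ⇒ wuuZ ⇒ wuuuuZ ⇒ wuuuuuuZ ⇒ wuuuuuuuuZ ⇒ wuuuuuuuuuuZ ⇒ wuuuuuuuuuuc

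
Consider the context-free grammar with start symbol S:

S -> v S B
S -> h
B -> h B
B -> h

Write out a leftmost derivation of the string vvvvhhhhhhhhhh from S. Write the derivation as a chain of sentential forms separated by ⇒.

S ⇒ vSB   [S -> v S B]
vSB ⇒ vvSBB   [S -> v S B]
vvSBB ⇒ vvvSBBB   [S -> v S B]
vvvSBBB ⇒ vvvvSBBBB   [S -> v S B]
vvvvSBBBB ⇒ vvvvhBBBB   [S -> h]
vvvvhBBBB ⇒ vvvvhhBBBB   [B -> h B]
vvvvhhBBBB ⇒ vvvvhhhBBBB   [B -> h B]
vvvvhhhBBBB ⇒ vvvvhhhhBBBB   [B -> h B]
vvvvhhhhBBBB ⇒ vvvvhhhhhBBBB   [B -> h B]
vvvvhhhhhBBBB ⇒ vvvvhhhhhhBBB   [B -> h]
vvvvhhhhhhBBB ⇒ vvvvhhhhhhhBB   [B -> h]
vvvvhhhhhhhBB ⇒ vvvvhhhhhhhhB   [B -> h]
vvvvhhhhhhhhB ⇒ vvvvhhhhhhhhhB   [B -> h B]
vvvvhhhhhhhhhB ⇒ vvvvhhhhhhhhhh   [B -> h]

S ⇒ vSB ⇒ vvSBB ⇒ vvvSBBB ⇒ vvvvSBBBB ⇒ vvvvhBBBB ⇒ vvvvhhBBBB ⇒ vvvvhhhBBBB ⇒ vvvvhhhhBBBB ⇒ vvvvhhhhhBBBB ⇒ vvvvhhhhhhBBB ⇒ vvvvhhhhhhhBB ⇒ vvvvhhhhhhhhB ⇒ vvvvhhhhhhhhhB ⇒ vvvvhhhhhhhhhh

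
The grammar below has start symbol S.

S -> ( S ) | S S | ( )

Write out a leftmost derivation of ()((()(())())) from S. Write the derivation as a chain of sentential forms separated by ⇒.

S ⇒ SS ⇒ ()S ⇒ ()(S) ⇒ ()((S)) ⇒ ()((SS)) ⇒ ()((()S)) ⇒ ()((()SS)) ⇒ ()((()(S)S)) ⇒ ()((()(())S)) ⇒ ()((()(())()))

S ⇒ SS   [S -> S S]
SS ⇒ ()S   [S -> ( )]
()S ⇒ ()(S)   [S -> ( S )]
()(S) ⇒ ()((S))   [S -> ( S )]
()((S)) ⇒ ()((SS))   [S -> S S]
()((SS)) ⇒ ()((()S))   [S -> ( )]
()((()S)) ⇒ ()((()SS))   [S -> S S]
()((()SS)) ⇒ ()((()(S)S))   [S -> ( S )]
()((()(S)S)) ⇒ ()((()(())S))   [S -> ( )]
()((()(())S)) ⇒ ()((()(())()))   [S -> ( )]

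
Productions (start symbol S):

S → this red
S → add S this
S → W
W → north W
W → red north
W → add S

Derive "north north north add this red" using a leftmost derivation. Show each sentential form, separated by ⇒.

S ⇒ W ⇒ north W ⇒ north north W ⇒ north north north W ⇒ north north north add S ⇒ north north north add this red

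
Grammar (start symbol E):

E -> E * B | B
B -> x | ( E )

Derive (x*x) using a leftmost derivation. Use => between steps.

E => B => (E) => (E*B) => (B*B) => (x*B) => (x*x)

E => B   [E -> B]
B => (E)   [B -> ( E )]
(E) => (E*B)   [E -> E * B]
(E*B) => (B*B)   [E -> B]
(B*B) => (x*B)   [B -> x]
(x*B) => (x*x)   [B -> x]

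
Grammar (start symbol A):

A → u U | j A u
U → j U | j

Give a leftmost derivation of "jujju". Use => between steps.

A=>jAu=>juUu=>jujUu=>jujju

A => jAu   [A → j A u]
jAu => juUu   [A → u U]
juUu => jujUu   [U → j U]
jujUu => jujju   [U → j]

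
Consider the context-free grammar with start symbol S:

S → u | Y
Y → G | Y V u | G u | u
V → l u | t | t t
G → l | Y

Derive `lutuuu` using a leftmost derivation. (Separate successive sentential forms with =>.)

S => Y => Gu => Yu => Guu => Yuu => YVuuu => GuVuuu => luVuuu => lutuuu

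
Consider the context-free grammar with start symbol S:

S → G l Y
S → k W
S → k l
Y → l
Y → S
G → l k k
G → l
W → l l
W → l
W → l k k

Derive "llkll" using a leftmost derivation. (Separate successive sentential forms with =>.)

S=>GlY=>llY=>llS=>llkW=>llkll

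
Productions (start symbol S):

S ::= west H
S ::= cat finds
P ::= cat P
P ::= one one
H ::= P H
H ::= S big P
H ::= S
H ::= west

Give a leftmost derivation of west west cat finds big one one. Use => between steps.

S => west H   [S ::= west H]
west H => west S big P   [H ::= S big P]
west S big P => west west H big P   [S ::= west H]
west west H big P => west west S big P   [H ::= S]
west west S big P => west west cat finds big P   [S ::= cat finds]
west west cat finds big P => west west cat finds big one one   [P ::= one one]

S => west H => west S big P => west west H big P => west west S big P => west west cat finds big P => west west cat finds big one one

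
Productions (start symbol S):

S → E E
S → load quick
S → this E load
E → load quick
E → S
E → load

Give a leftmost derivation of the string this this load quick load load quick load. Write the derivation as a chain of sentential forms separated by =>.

S => this E load => this S load => this E E load => this S E load => this this E load E load => this this S load E load => this this load quick load E load => this this load quick load S load => this this load quick load load quick load

S => this E load   [S → this E load]
this E load => this S load   [E → S]
this S load => this E E load   [S → E E]
this E E load => this S E load   [E → S]
this S E load => this this E load E load   [S → this E load]
this this E load E load => this this S load E load   [E → S]
this this S load E load => this this load quick load E load   [S → load quick]
this this load quick load E load => this this load quick load S load   [E → S]
this this load quick load S load => this this load quick load load quick load   [S → load quick]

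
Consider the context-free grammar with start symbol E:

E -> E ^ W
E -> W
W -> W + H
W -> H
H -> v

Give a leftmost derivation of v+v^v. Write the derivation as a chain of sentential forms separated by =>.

E => E^W => W^W => W+H^W => H+H^W => v+H^W => v+v^W => v+v^H => v+v^v

E => E^W   [E -> E ^ W]
E^W => W^W   [E -> W]
W^W => W+H^W   [W -> W + H]
W+H^W => H+H^W   [W -> H]
H+H^W => v+H^W   [H -> v]
v+H^W => v+v^W   [H -> v]
v+v^W => v+v^H   [W -> H]
v+v^H => v+v^v   [H -> v]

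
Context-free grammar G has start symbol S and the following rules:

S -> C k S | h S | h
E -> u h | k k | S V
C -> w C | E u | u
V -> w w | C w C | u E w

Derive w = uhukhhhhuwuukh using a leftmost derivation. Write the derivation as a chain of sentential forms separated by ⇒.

S⇒CkS⇒EukS⇒uhukS⇒uhukCkS⇒uhukEukS⇒uhukSVukS⇒uhukhSVukS⇒uhukhhSVukS⇒uhukhhhSVukS⇒uhukhhhhVukS⇒uhukhhhhCwCukS⇒uhukhhhhuwCukS⇒uhukhhhhuwuukS⇒uhukhhhhuwuukh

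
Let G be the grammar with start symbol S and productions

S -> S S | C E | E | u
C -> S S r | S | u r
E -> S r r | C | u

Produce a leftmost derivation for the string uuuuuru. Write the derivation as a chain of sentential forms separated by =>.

S=>CE=>SSrE=>SSSrE=>SSSSrE=>SSSSSrE=>uSSSSrE=>uESSSrE=>uuSSSrE=>uuuSSrE=>uuuuSrE=>uuuuurE=>uuuuuru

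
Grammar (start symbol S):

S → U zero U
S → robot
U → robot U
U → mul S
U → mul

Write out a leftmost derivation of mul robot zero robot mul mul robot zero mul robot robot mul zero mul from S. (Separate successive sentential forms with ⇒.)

S ⇒ U zero U ⇒ mul S zero U ⇒ mul robot zero U ⇒ mul robot zero robot U ⇒ mul robot zero robot mul S ⇒ mul robot zero robot mul U zero U ⇒ mul robot zero robot mul mul S zero U ⇒ mul robot zero robot mul mul robot zero U ⇒ mul robot zero robot mul mul robot zero mul S ⇒ mul robot zero robot mul mul robot zero mul U zero U ⇒ mul robot zero robot mul mul robot zero mul robot U zero U ⇒ mul robot zero robot mul mul robot zero mul robot robot U zero U ⇒ mul robot zero robot mul mul robot zero mul robot robot mul zero U ⇒ mul robot zero robot mul mul robot zero mul robot robot mul zero mul

S ⇒ U zero U   [S → U zero U]
U zero U ⇒ mul S zero U   [U → mul S]
mul S zero U ⇒ mul robot zero U   [S → robot]
mul robot zero U ⇒ mul robot zero robot U   [U → robot U]
mul robot zero robot U ⇒ mul robot zero robot mul S   [U → mul S]
mul robot zero robot mul S ⇒ mul robot zero robot mul U zero U   [S → U zero U]
mul robot zero robot mul U zero U ⇒ mul robot zero robot mul mul S zero U   [U → mul S]
mul robot zero robot mul mul S zero U ⇒ mul robot zero robot mul mul robot zero U   [S → robot]
mul robot zero robot mul mul robot zero U ⇒ mul robot zero robot mul mul robot zero mul S   [U → mul S]
mul robot zero robot mul mul robot zero mul S ⇒ mul robot zero robot mul mul robot zero mul U zero U   [S → U zero U]
mul robot zero robot mul mul robot zero mul U zero U ⇒ mul robot zero robot mul mul robot zero mul robot U zero U   [U → robot U]
mul robot zero robot mul mul robot zero mul robot U zero U ⇒ mul robot zero robot mul mul robot zero mul robot robot U zero U   [U → robot U]
mul robot zero robot mul mul robot zero mul robot robot U zero U ⇒ mul robot zero robot mul mul robot zero mul robot robot mul zero U   [U → mul]
mul robot zero robot mul mul robot zero mul robot robot mul zero U ⇒ mul robot zero robot mul mul robot zero mul robot robot mul zero mul   [U → mul]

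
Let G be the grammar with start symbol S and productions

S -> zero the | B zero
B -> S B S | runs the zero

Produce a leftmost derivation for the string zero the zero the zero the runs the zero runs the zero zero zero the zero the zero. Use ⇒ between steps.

S ⇒ B zero   [S -> B zero]
B zero ⇒ S B S zero   [B -> S B S]
S B S zero ⇒ zero the B S zero   [S -> zero the]
zero the B S zero ⇒ zero the S B S S zero   [B -> S B S]
zero the S B S S zero ⇒ zero the zero the B S S zero   [S -> zero the]
zero the zero the B S S zero ⇒ zero the zero the S B S S S zero   [B -> S B S]
zero the zero the S B S S S zero ⇒ zero the zero the zero the B S S S zero   [S -> zero the]
zero the zero the zero the B S S S zero ⇒ zero the zero the zero the runs the zero S S S zero   [B -> runs the zero]
zero the zero the zero the runs the zero S S S zero ⇒ zero the zero the zero the runs the zero B zero S S zero   [S -> B zero]
zero the zero the zero the runs the zero B zero S S zero ⇒ zero the zero the zero the runs the zero runs the zero zero S S zero   [B -> runs the zero]
zero the zero the zero the runs the zero runs the zero zero S S zero ⇒ zero the zero the zero the runs the zero runs the zero zero zero the S zero   [S -> zero the]
zero the zero the zero the runs the zero runs the zero zero zero the S zero ⇒ zero the zero the zero the runs the zero runs the zero zero zero the zero the zero   [S -> zero the]

S ⇒ B zero ⇒ S B S zero ⇒ zero the B S zero ⇒ zero the S B S S zero ⇒ zero the zero the B S S zero ⇒ zero the zero the S B S S S zero ⇒ zero the zero the zero the B S S S zero ⇒ zero the zero the zero the runs the zero S S S zero ⇒ zero the zero the zero the runs the zero B zero S S zero ⇒ zero the zero the zero the runs the zero runs the zero zero S S zero ⇒ zero the zero the zero the runs the zero runs the zero zero zero the S zero ⇒ zero the zero the zero the runs the zero runs the zero zero zero the zero the zero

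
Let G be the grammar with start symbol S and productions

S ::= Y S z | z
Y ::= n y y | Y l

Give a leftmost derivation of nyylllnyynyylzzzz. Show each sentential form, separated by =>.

S => YSz => YlSz => YllSz => YlllSz => nyylllSz => nyylllYSzz => nyylllnyySzz => nyylllnyyYSzzz => nyylllnyyYlSzzz => nyylllnyynyylSzzz => nyylllnyynyylzzzz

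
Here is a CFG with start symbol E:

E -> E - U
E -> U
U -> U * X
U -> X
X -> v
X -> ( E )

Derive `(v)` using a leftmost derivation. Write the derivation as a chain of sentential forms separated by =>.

E => U   [E -> U]
U => X   [U -> X]
X => (E)   [X -> ( E )]
(E) => (U)   [E -> U]
(U) => (X)   [U -> X]
(X) => (v)   [X -> v]

E => U => X => (E) => (U) => (X) => (v)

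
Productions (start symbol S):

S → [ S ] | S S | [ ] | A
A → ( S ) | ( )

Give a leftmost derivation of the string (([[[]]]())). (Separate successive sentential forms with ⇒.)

S ⇒ A   [S → A]
A ⇒ (S)   [A → ( S )]
(S) ⇒ (A)   [S → A]
(A) ⇒ ((S))   [A → ( S )]
((S)) ⇒ ((SS))   [S → S S]
((SS)) ⇒ (([S]S))   [S → [ S ]]
(([S]S)) ⇒ (([[S]]S))   [S → [ S ]]
(([[S]]S)) ⇒ (([[[]]]S))   [S → [ ]]
(([[[]]]S)) ⇒ (([[[]]]A))   [S → A]
(([[[]]]A)) ⇒ (([[[]]]()))   [A → ( )]

S ⇒ A ⇒ (S) ⇒ (A) ⇒ ((S)) ⇒ ((SS)) ⇒ (([S]S)) ⇒ (([[S]]S)) ⇒ (([[[]]]S)) ⇒ (([[[]]]A)) ⇒ (([[[]]]()))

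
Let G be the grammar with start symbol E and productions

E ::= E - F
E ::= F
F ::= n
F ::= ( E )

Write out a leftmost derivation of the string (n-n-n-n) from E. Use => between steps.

E => F   [E ::= F]
F => (E)   [F ::= ( E )]
(E) => (E-F)   [E ::= E - F]
(E-F) => (E-F-F)   [E ::= E - F]
(E-F-F) => (E-F-F-F)   [E ::= E - F]
(E-F-F-F) => (F-F-F-F)   [E ::= F]
(F-F-F-F) => (n-F-F-F)   [F ::= n]
(n-F-F-F) => (n-n-F-F)   [F ::= n]
(n-n-F-F) => (n-n-n-F)   [F ::= n]
(n-n-n-F) => (n-n-n-n)   [F ::= n]

E => F => (E) => (E-F) => (E-F-F) => (E-F-F-F) => (F-F-F-F) => (n-F-F-F) => (n-n-F-F) => (n-n-n-F) => (n-n-n-n)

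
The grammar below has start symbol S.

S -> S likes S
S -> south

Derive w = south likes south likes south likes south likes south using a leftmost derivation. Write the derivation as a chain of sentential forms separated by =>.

S => S likes S => S likes S likes S => S likes S likes S likes S => S likes S likes S likes S likes S => south likes S likes S likes S likes S => south likes south likes S likes S likes S => south likes south likes south likes S likes S => south likes south likes south likes south likes S => south likes south likes south likes south likes south

S => S likes S   [S -> S likes S]
S likes S => S likes S likes S   [S -> S likes S]
S likes S likes S => S likes S likes S likes S   [S -> S likes S]
S likes S likes S likes S => S likes S likes S likes S likes S   [S -> S likes S]
S likes S likes S likes S likes S => south likes S likes S likes S likes S   [S -> south]
south likes S likes S likes S likes S => south likes south likes S likes S likes S   [S -> south]
south likes south likes S likes S likes S => south likes south likes south likes S likes S   [S -> south]
south likes south likes south likes S likes S => south likes south likes south likes south likes S   [S -> south]
south likes south likes south likes south likes S => south likes south likes south likes south likes south   [S -> south]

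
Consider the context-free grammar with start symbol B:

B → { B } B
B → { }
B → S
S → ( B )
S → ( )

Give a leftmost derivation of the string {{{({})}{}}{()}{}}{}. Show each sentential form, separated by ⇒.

B ⇒ {B}B   [B → { B } B]
{B}B ⇒ {{B}B}B   [B → { B } B]
{{B}B}B ⇒ {{{B}B}B}B   [B → { B } B]
{{{B}B}B}B ⇒ {{{S}B}B}B   [B → S]
{{{S}B}B}B ⇒ {{{(B)}B}B}B   [S → ( B )]
{{{(B)}B}B}B ⇒ {{{({})}B}B}B   [B → { }]
{{{({})}B}B}B ⇒ {{{({})}{}}B}B   [B → { }]
{{{({})}{}}B}B ⇒ {{{({})}{}}{B}B}B   [B → { B } B]
{{{({})}{}}{B}B}B ⇒ {{{({})}{}}{S}B}B   [B → S]
{{{({})}{}}{S}B}B ⇒ {{{({})}{}}{()}B}B   [S → ( )]
{{{({})}{}}{()}B}B ⇒ {{{({})}{}}{()}{}}B   [B → { }]
{{{({})}{}}{()}{}}B ⇒ {{{({})}{}}{()}{}}{}   [B → { }]

B ⇒ {B}B ⇒ {{B}B}B ⇒ {{{B}B}B}B ⇒ {{{S}B}B}B ⇒ {{{(B)}B}B}B ⇒ {{{({})}B}B}B ⇒ {{{({})}{}}B}B ⇒ {{{({})}{}}{B}B}B ⇒ {{{({})}{}}{S}B}B ⇒ {{{({})}{}}{()}B}B ⇒ {{{({})}{}}{()}{}}B ⇒ {{{({})}{}}{()}{}}{}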